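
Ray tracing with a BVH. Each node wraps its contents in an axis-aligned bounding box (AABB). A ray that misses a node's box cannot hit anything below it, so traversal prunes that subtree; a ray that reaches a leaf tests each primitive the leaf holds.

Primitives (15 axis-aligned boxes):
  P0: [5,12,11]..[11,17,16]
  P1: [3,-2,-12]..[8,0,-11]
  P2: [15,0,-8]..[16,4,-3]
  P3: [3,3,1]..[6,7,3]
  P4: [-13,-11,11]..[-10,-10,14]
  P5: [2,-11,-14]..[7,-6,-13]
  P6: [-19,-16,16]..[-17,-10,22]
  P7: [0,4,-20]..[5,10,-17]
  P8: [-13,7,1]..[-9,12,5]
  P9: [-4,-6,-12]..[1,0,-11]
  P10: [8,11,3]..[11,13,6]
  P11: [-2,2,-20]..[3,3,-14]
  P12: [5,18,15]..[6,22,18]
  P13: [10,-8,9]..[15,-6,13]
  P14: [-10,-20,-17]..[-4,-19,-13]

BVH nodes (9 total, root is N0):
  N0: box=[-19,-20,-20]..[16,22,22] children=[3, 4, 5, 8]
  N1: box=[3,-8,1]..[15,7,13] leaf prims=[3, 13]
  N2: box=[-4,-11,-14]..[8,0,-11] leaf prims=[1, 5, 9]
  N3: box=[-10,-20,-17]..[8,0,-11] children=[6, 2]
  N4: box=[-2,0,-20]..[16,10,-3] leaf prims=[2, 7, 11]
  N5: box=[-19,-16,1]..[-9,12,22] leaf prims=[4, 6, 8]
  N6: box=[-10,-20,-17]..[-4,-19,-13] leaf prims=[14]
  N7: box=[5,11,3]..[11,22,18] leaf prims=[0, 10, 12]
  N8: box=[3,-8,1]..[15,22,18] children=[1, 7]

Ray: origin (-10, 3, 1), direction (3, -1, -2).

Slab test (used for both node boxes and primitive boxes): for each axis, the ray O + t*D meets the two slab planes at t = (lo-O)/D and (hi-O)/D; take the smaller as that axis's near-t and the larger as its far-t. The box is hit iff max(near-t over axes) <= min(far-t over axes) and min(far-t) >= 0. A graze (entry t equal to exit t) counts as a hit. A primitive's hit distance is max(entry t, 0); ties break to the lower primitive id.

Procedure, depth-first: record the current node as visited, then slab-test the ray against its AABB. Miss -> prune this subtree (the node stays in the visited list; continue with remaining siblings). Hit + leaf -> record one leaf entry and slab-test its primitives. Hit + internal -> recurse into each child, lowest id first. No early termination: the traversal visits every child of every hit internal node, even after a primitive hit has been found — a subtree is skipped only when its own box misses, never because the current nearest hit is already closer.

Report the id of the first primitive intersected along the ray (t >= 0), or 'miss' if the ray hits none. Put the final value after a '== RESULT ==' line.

Walk:
N0 x:[-3,26/3] y:[-19,23] z:[-21/2,21/2] -> hit [-3,26/3], descend [3, 4, 5, 8]
  N3 x:[0,6] y:[3,23] z:[6,9] -> hit [6,6], descend [2, 6]
    N2 x:[2,6] y:[3,14] z:[6,15/2] -> hit [6,6] leaf, test {P1(miss), P5(miss), P9(miss)}
    N6 x:[0,2] y:[22,23] z:[7,9] -> miss, prune
  N4 x:[8/3,26/3] y:[-7,3] z:[2,21/2] -> hit [8/3,3] leaf, test {P2(miss), P7(miss), P11(miss)}
  N5 x:[-3,1/3] y:[-9,19] z:[-21/2,0] -> hit [-3,0] leaf, test {P4(miss), P6(miss), P8(miss)}
  N8 x:[13/3,25/3] y:[-19,11] z:[-17/2,0] -> miss, prune

Summary -> nodes [0, 3, 2, 6, 4, 5, 8]; box-tests=7; leaf-entries=3; first=miss

== RESULT ==
miss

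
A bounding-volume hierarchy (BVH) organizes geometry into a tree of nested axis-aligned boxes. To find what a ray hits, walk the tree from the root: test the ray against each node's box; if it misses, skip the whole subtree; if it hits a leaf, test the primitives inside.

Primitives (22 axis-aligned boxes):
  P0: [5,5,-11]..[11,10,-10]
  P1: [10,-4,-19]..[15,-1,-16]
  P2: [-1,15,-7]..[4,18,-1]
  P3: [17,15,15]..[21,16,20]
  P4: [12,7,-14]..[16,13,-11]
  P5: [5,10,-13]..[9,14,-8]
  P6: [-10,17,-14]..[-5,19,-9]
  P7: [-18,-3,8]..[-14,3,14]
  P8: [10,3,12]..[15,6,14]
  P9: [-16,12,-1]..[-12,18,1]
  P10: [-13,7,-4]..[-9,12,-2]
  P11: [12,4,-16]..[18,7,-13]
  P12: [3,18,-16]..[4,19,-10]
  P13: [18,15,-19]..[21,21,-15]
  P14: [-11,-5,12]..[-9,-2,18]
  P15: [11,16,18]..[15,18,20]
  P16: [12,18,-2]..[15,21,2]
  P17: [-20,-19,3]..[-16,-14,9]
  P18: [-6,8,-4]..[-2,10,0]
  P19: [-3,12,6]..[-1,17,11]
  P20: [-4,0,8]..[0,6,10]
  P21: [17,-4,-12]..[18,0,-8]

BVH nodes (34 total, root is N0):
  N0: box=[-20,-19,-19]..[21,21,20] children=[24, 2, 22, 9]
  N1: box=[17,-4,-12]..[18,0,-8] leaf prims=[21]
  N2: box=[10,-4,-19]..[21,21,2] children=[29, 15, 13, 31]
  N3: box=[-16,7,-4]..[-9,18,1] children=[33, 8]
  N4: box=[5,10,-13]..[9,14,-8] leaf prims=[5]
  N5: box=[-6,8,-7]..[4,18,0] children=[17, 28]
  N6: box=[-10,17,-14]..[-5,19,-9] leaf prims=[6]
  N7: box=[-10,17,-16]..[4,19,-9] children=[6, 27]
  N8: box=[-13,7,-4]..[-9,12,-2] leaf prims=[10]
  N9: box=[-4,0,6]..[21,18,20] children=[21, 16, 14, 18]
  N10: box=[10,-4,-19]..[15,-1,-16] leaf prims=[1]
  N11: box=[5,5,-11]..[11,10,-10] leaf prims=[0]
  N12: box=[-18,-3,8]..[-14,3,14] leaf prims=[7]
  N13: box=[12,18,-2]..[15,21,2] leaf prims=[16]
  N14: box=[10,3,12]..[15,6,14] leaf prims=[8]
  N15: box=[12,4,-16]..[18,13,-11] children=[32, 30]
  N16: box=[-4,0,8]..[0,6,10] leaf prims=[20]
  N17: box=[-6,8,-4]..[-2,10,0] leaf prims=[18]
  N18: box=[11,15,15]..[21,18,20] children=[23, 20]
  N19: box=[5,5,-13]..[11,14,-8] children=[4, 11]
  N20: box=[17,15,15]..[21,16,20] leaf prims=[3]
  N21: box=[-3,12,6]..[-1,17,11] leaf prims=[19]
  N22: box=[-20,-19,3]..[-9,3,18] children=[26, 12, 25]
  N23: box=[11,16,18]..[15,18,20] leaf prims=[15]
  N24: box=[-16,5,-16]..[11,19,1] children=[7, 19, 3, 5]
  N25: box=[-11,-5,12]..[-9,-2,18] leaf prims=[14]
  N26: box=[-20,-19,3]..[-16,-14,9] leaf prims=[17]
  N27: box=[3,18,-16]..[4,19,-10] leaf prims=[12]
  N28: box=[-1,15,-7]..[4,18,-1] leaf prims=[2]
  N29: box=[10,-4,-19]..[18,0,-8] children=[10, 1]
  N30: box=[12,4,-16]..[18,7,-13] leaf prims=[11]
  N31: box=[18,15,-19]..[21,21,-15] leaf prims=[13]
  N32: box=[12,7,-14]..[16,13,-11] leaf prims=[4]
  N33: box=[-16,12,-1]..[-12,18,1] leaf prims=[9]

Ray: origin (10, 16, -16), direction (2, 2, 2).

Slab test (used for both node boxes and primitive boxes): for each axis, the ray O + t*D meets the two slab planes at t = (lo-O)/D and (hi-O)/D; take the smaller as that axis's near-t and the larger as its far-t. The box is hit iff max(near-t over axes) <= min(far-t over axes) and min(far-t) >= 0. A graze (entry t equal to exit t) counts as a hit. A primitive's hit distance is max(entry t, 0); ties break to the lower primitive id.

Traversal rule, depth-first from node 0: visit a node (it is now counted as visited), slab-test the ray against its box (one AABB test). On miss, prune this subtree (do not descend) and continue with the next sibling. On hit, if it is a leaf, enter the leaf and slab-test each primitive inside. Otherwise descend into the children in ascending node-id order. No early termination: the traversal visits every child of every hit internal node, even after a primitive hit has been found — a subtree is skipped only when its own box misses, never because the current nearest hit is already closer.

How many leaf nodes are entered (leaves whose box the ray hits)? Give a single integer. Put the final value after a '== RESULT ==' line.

Traverse from the root:
N0 x:[-15,11/2] y:[-35/2,5/2] z:[-3/2,18] -> hit [-3/2,5/2], descend [2, 9, 22, 24]
  N2 x:[0,11/2] y:[-10,5/2] z:[-3/2,9] -> hit [0,5/2], descend [13, 15, 29, 31]
    N13 x:[1,5/2] y:[1,5/2] z:[7,9] -> miss, prune
    N15 x:[1,4] y:[-6,-3/2] z:[0,5/2] -> miss, prune
    N29 x:[0,4] y:[-10,-8] z:[-3/2,4] -> miss, prune
    N31 x:[4,11/2] y:[-1/2,5/2] z:[-3/2,1/2] -> miss, prune
  N9 x:[-7,11/2] y:[-8,1] z:[11,18] -> miss, prune
  N22 x:[-15,-19/2] y:[-35/2,-13/2] z:[19/2,17] -> miss, prune
  N24 x:[-13,1/2] y:[-11/2,3/2] z:[0,17/2] -> hit [0,1/2], descend [3, 5, 7, 19]
    N3 x:[-13,-19/2] y:[-9/2,1] z:[6,17/2] -> miss, prune
    N5 x:[-8,-3] y:[-4,1] z:[9/2,8] -> miss, prune
    N7 x:[-10,-3] y:[1/2,3/2] z:[0,7/2] -> miss, prune
    N19 x:[-5/2,1/2] y:[-11/2,-1] z:[3/2,4] -> miss, prune

order=[0, 2, 13, 15, 29, 31, 9, 22, 24, 3, 5, 7, 19]  |boxes|=13  |leaves|=0  hit=miss

== RESULT ==
0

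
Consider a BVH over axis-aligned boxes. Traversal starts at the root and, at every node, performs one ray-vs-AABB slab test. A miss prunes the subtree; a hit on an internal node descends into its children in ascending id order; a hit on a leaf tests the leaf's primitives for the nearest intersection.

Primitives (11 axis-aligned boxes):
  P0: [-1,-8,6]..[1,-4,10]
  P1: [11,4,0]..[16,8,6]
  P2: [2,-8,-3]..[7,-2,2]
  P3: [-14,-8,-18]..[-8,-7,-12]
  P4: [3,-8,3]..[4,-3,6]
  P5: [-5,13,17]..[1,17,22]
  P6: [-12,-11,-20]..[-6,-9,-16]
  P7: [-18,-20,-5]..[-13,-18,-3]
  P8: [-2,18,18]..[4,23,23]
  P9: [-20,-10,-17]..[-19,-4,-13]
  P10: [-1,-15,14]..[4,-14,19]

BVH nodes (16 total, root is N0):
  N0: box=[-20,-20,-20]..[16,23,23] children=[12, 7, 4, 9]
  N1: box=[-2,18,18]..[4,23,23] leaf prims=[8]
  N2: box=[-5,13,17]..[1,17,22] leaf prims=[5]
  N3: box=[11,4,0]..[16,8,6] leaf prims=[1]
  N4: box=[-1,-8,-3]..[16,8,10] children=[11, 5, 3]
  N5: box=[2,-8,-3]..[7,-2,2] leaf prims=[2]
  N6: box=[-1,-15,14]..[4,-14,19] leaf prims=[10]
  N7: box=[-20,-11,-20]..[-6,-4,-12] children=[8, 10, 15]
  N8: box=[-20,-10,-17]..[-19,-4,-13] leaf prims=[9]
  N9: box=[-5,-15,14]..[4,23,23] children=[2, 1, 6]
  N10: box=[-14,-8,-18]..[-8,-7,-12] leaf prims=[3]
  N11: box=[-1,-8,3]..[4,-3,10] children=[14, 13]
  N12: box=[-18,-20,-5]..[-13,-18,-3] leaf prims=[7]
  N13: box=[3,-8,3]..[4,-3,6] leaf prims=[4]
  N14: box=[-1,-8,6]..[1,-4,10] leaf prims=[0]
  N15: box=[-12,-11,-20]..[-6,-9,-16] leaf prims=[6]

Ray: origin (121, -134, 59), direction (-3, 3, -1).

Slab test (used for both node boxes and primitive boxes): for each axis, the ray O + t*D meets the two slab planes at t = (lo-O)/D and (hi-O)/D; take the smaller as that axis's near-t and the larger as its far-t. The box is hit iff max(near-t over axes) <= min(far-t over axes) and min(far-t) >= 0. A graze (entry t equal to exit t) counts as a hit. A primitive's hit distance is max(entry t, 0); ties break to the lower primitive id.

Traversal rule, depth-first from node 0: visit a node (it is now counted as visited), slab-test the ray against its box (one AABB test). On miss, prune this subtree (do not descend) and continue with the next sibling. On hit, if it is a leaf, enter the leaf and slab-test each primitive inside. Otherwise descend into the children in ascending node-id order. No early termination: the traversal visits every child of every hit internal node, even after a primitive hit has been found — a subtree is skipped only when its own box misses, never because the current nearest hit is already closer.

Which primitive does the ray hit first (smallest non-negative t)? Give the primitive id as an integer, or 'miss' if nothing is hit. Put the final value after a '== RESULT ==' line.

Traverse from the root:
N0 x:[35,47] y:[38,157/3] z:[36,79] -> hit [38,47], descend [4, 7, 9, 12]
  N4 x:[35,122/3] y:[42,142/3] z:[49,62] -> miss, prune
  N7 x:[127/3,47] y:[41,130/3] z:[71,79] -> miss, prune
  N9 x:[39,42] y:[119/3,157/3] z:[36,45] -> hit [119/3,42], descend [1, 2, 6]
    N1 x:[39,41] y:[152/3,157/3] z:[36,41] -> miss, prune
    N2 x:[40,42] y:[49,151/3] z:[37,42] -> miss, prune
    N6 x:[39,122/3] y:[119/3,40] z:[40,45] -> hit [40,40] leaf, test {P10@t=40}
  N12 x:[134/3,139/3] y:[38,116/3] z:[62,64] -> miss, prune

Visited [0, 4, 7, 9, 1, 2, 6, 12]. Tests: 8 box, 1 leaf. Nearest: P10.

== RESULT ==
10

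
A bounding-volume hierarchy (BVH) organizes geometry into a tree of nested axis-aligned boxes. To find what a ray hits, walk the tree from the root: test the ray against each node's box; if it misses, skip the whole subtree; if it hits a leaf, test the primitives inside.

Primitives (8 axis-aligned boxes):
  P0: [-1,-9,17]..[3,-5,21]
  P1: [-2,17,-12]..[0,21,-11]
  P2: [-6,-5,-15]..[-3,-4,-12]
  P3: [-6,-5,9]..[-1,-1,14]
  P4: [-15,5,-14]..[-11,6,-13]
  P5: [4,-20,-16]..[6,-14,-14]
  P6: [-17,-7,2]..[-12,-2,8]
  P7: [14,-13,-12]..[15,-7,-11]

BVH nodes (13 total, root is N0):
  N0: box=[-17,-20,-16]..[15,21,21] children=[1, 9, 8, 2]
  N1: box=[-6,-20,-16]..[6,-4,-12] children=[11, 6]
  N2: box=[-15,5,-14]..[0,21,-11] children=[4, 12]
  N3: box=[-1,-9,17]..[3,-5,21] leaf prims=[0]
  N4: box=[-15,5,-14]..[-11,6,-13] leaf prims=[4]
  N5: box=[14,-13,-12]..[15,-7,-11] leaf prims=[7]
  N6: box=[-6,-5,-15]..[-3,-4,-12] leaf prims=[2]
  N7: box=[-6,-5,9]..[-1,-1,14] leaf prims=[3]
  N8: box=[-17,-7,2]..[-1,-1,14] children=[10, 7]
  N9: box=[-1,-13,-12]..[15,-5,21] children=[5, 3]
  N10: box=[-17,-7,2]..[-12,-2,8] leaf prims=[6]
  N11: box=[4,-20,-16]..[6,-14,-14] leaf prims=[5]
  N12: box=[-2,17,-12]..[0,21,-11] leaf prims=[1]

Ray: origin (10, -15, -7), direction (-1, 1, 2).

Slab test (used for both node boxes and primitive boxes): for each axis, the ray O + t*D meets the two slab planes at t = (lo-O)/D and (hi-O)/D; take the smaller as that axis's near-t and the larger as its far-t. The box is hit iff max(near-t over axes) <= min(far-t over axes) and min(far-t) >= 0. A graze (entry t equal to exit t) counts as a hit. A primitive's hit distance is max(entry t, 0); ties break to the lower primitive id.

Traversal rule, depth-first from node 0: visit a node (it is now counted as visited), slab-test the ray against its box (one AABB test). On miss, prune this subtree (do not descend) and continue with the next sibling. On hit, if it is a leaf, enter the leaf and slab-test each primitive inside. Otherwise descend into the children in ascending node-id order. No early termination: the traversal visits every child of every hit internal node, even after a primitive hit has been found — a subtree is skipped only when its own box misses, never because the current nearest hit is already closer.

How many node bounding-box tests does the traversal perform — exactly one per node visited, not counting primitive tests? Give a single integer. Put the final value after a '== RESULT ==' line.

Walk:
N0 x:[-5,27] y:[-5,36] z:[-9/2,14] -> hit [-9/2,14], descend [1, 2, 8, 9]
  N1 x:[4,16] y:[-5,11] z:[-9/2,-5/2] -> miss, prune
  N2 x:[10,25] y:[20,36] z:[-7/2,-2] -> miss, prune
  N8 x:[11,27] y:[8,14] z:[9/2,21/2] -> miss, prune
  N9 x:[-5,11] y:[2,10] z:[-5/2,14] -> hit [2,10], descend [3, 5]
    N3 x:[7,11] y:[6,10] z:[12,14] -> miss, prune
    N5 x:[-5,-4] y:[2,8] z:[-5/2,-2] -> miss, prune

7 AABB tests over nodes [0, 1, 2, 8, 9, 3, 5]; 0 leaves entered; closest miss.

== RESULT ==
7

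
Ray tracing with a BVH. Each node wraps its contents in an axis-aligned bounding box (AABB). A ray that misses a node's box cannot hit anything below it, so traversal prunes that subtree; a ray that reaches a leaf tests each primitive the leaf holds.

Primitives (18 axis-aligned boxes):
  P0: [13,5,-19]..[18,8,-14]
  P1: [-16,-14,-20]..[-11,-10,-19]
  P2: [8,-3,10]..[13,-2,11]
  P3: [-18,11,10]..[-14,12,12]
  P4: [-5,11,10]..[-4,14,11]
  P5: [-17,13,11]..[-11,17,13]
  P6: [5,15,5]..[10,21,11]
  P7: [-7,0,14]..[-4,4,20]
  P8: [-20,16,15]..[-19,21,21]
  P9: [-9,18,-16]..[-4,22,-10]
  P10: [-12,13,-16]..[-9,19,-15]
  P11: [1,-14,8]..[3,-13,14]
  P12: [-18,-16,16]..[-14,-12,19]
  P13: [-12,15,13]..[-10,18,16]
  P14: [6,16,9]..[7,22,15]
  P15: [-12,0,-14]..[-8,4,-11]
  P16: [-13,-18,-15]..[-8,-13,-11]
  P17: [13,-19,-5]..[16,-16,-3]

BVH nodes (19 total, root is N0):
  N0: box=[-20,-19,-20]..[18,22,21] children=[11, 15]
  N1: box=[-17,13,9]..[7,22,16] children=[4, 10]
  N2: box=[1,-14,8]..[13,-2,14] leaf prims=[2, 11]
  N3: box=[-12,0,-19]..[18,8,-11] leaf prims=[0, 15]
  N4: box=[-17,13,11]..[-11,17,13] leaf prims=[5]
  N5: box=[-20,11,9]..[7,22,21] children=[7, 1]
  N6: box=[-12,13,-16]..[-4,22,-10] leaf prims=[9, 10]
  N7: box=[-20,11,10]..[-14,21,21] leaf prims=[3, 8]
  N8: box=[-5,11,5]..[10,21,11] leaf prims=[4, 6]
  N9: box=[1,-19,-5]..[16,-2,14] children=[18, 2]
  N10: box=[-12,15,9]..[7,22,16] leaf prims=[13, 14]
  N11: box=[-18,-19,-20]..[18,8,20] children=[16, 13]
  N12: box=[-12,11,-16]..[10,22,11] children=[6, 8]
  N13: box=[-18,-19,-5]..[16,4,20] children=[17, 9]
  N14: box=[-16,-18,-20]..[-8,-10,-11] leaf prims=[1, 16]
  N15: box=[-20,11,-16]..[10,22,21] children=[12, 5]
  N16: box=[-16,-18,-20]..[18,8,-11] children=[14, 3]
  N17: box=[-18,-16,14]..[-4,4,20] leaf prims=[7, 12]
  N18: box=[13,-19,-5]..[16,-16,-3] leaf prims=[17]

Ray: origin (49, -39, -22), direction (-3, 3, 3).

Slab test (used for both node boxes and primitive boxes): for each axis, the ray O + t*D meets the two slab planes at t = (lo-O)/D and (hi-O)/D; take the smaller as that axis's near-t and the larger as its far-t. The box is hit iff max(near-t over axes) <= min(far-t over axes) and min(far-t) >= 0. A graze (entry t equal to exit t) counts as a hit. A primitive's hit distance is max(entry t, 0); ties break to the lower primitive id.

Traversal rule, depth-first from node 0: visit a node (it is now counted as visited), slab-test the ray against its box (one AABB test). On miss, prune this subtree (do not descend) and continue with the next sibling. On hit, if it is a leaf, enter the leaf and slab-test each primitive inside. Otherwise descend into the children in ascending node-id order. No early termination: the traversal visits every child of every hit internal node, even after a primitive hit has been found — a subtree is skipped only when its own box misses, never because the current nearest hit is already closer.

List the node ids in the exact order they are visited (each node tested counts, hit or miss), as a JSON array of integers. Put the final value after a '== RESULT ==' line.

Walk:
N0 x:[31/3,23] y:[20/3,61/3] z:[2/3,43/3] -> hit [31/3,43/3], descend [11, 15]
  N11 x:[31/3,67/3] y:[20/3,47/3] z:[2/3,14] -> hit [31/3,14], descend [13, 16]
    N13 x:[11,67/3] y:[20/3,43/3] z:[17/3,14] -> hit [11,14], descend [9, 17]
      N9 x:[11,16] y:[20/3,37/3] z:[17/3,12] -> hit [11,12], descend [2, 18]
        N2 x:[12,16] y:[25/3,37/3] z:[10,12] -> hit [12,12] leaf, test {P2(miss), P11(miss)}
        N18 x:[11,12] y:[20/3,23/3] z:[17/3,19/3] -> miss, prune
      N17 x:[53/3,67/3] y:[23/3,43/3] z:[12,14] -> miss, prune
    N16 x:[31/3,65/3] y:[7,47/3] z:[2/3,11/3] -> miss, prune
  N15 x:[13,23] y:[50/3,61/3] z:[2,43/3] -> miss, prune

9 AABB tests over nodes [0, 11, 13, 9, 2, 18, 17, 16, 15]; 1 leaf entered; closest miss.

== RESULT ==
[0, 11, 13, 9, 2, 18, 17, 16, 15]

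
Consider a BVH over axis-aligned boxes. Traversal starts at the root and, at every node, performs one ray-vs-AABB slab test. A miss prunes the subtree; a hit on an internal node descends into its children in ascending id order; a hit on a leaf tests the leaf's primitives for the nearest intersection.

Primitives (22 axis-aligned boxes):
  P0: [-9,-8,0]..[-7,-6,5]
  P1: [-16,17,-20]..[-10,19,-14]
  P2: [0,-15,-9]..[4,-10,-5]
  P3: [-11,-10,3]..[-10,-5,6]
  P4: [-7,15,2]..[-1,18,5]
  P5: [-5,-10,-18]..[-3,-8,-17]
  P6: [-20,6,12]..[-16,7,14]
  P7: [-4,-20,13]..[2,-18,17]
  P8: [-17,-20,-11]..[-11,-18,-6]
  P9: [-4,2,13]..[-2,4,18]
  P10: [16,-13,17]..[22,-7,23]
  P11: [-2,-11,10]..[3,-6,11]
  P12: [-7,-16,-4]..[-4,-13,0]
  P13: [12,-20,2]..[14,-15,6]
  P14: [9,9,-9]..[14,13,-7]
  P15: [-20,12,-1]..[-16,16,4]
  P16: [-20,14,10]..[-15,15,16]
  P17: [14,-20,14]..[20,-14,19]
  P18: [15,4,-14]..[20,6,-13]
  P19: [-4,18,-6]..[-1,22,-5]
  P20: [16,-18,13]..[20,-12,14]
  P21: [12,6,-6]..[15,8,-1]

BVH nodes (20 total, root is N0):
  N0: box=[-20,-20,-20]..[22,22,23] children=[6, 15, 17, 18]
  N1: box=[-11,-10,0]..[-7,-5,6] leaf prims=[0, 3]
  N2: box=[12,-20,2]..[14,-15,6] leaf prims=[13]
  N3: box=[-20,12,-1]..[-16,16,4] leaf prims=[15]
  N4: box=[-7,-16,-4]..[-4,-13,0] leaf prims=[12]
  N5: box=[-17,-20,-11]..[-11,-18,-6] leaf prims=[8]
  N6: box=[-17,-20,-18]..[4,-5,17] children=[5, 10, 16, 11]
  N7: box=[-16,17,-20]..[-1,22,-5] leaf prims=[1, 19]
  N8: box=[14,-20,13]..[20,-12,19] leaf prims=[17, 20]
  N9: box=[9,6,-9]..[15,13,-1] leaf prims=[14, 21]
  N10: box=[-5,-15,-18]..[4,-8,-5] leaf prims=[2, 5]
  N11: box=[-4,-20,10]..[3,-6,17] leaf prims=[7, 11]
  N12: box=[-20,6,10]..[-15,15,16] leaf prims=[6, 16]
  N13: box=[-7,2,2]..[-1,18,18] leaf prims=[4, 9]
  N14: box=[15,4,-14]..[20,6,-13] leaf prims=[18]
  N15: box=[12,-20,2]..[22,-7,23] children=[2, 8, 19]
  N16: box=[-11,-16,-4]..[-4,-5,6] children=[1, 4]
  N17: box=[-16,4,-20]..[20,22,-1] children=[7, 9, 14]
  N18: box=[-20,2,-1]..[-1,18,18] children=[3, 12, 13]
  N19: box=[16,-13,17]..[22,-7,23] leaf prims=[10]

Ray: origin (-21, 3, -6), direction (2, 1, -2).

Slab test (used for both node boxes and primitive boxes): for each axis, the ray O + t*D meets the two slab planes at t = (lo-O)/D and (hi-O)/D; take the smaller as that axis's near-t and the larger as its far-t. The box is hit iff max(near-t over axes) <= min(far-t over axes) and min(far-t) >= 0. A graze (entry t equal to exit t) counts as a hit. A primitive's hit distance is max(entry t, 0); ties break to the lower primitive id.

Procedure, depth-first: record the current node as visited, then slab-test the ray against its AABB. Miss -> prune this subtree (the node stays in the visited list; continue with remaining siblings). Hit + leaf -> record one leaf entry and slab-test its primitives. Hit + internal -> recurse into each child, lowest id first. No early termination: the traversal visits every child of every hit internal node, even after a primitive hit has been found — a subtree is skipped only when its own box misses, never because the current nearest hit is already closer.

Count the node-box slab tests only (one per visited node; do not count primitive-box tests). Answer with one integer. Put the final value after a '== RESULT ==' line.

Trace the traversal:
N0 x:[1/2,43/2] y:[-23,19] z:[-29/2,7] -> hit [1/2,7], descend [6, 15, 17, 18]
  N6 x:[2,25/2] y:[-23,-8] z:[-23/2,6] -> miss, prune
  N15 x:[33/2,43/2] y:[-23,-10] z:[-29/2,-4] -> miss, prune
  N17 x:[5/2,41/2] y:[1,19] z:[-5/2,7] -> hit [5/2,7], descend [7, 9, 14]
    N7 x:[5/2,10] y:[14,19] z:[-1/2,7] -> miss, prune
    N9 x:[15,18] y:[3,10] z:[-5/2,3/2] -> miss, prune
    N14 x:[18,41/2] y:[1,3] z:[7/2,4] -> miss, prune
  N18 x:[1/2,10] y:[-1,15] z:[-12,-5/2] -> miss, prune

Summary -> nodes [0, 6, 15, 17, 7, 9, 14, 18]; box-tests=8; leaf-entries=0; first=miss

== RESULT ==
8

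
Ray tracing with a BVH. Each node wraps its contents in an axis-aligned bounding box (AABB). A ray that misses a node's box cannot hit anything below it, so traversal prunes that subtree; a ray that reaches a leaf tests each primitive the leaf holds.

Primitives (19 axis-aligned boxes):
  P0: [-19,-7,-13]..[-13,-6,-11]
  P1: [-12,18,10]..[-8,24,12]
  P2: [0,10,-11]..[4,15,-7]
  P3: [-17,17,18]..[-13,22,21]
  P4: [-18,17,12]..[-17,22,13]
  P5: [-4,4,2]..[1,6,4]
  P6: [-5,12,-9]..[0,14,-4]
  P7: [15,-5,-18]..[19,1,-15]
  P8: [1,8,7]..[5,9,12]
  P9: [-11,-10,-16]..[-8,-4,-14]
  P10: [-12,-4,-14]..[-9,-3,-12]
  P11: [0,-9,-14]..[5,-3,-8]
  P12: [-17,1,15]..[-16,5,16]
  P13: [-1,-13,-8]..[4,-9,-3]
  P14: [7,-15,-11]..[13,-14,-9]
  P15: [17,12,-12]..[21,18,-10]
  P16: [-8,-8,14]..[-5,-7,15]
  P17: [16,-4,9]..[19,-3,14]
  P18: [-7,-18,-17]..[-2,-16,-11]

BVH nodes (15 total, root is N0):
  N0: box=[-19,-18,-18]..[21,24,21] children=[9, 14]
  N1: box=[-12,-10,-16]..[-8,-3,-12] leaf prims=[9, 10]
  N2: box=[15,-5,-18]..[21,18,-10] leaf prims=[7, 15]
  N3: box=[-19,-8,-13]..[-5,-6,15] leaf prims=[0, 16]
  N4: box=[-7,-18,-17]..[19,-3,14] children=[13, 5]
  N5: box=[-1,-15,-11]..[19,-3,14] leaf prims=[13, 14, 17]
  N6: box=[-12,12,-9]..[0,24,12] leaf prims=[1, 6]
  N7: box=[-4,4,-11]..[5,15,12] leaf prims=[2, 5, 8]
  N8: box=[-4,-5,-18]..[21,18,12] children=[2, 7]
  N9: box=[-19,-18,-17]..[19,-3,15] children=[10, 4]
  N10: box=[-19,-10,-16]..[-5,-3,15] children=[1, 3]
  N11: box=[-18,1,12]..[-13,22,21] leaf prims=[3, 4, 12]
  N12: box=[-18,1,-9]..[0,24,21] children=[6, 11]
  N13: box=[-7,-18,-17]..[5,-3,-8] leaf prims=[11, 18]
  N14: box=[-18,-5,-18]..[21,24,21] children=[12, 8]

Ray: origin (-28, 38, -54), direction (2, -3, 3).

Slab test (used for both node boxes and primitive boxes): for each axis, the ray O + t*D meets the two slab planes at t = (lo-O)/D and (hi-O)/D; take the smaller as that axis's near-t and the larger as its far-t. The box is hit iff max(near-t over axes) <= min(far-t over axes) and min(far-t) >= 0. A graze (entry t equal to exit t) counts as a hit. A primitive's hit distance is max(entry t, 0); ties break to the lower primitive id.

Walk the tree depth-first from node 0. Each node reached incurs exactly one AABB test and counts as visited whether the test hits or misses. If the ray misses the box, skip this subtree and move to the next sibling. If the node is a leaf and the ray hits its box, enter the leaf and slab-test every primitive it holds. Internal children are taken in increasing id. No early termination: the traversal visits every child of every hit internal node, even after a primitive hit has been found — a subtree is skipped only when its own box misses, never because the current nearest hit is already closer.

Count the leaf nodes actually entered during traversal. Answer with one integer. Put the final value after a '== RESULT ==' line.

Traverse from the root:
N0 x:[9/2,49/2] y:[14/3,56/3] z:[12,25] -> hit [12,56/3], descend [9, 14]
  N9 x:[9/2,47/2] y:[41/3,56/3] z:[37/3,23] -> hit [41/3,56/3], descend [4, 10]
    N4 x:[21/2,47/2] y:[41/3,56/3] z:[37/3,68/3] -> hit [41/3,56/3], descend [5, 13]
      N5 x:[27/2,47/2] y:[41/3,53/3] z:[43/3,68/3] -> hit [43/3,53/3] leaf, test {P13@t=47/3, P14(miss), P17(miss)}
      N13 x:[21/2,33/2] y:[41/3,56/3] z:[37/3,46/3] -> hit [41/3,46/3] leaf, test {P11@t=14, P18(miss)}
    N10 x:[9/2,23/2] y:[41/3,16] z:[38/3,23] -> miss, prune
  N14 x:[5,49/2] y:[14/3,43/3] z:[12,25] -> hit [12,43/3], descend [8, 12]
    N8 x:[12,49/2] y:[20/3,43/3] z:[12,22] -> hit [12,43/3], descend [2, 7]
      N2 x:[43/2,49/2] y:[20/3,43/3] z:[12,44/3] -> miss, prune
      N7 x:[12,33/2] y:[23/3,34/3] z:[43/3,22] -> miss, prune
    N12 x:[5,14] y:[14/3,37/3] z:[15,25] -> miss, prune

order=[0, 9, 4, 5, 13, 10, 14, 8, 2, 7, 12]  |boxes|=11  |leaves|=2  hit=P11

== RESULT ==
2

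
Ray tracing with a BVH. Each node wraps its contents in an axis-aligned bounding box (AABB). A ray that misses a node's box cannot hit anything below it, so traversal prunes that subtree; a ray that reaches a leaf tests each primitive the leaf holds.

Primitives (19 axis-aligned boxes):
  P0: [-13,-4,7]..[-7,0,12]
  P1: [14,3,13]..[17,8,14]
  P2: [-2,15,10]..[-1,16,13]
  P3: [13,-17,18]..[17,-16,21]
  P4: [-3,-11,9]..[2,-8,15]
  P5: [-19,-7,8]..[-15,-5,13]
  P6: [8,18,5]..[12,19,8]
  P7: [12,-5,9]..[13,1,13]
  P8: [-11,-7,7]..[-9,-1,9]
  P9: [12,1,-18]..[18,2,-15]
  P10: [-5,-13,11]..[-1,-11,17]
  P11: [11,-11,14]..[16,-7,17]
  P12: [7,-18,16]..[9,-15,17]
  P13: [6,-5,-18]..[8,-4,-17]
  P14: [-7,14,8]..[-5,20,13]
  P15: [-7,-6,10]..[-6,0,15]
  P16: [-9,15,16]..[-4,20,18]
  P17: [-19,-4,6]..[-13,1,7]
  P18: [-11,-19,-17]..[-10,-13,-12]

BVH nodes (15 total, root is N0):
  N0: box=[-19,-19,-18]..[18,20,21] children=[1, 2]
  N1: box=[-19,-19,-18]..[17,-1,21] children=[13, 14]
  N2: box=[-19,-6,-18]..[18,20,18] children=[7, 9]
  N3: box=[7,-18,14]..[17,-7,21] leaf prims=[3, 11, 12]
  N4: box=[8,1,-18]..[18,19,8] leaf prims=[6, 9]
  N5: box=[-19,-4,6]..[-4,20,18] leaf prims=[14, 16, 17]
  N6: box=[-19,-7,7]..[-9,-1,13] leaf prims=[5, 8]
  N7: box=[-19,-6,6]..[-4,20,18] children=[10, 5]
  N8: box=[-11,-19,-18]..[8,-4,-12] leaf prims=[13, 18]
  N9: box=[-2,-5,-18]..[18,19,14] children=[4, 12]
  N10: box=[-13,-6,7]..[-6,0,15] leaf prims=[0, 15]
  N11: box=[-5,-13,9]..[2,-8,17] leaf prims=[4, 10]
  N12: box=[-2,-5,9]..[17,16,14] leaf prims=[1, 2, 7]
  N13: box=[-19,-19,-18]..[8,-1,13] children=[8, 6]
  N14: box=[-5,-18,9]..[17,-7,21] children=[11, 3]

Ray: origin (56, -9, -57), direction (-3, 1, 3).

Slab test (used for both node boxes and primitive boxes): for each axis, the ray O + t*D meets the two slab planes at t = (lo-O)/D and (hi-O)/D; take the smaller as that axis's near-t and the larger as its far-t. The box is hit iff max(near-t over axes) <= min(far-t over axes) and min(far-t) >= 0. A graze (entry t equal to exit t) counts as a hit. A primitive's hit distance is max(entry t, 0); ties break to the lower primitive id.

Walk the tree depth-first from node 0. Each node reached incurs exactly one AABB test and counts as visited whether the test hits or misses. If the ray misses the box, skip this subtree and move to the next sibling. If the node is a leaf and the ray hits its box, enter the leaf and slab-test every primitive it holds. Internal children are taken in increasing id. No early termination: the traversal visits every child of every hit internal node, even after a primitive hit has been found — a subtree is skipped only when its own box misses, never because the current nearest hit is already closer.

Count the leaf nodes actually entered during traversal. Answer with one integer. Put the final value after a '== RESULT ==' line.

Trace the traversal:
N0 x:[38/3,25] y:[-10,29] z:[13,26] -> hit [13,25], descend [1, 2]
  N1 x:[13,25] y:[-10,8] z:[13,26] -> miss, prune
  N2 x:[38/3,25] y:[3,29] z:[13,25] -> hit [13,25], descend [7, 9]
    N7 x:[20,25] y:[3,29] z:[21,25] -> hit [21,25], descend [5, 10]
      N5 x:[20,25] y:[5,29] z:[21,25] -> hit [21,25] leaf, test {P14(miss), P16(miss), P17(miss)}
      N10 x:[62/3,23] y:[3,9] z:[64/3,24] -> miss, prune
    N9 x:[38/3,58/3] y:[4,28] z:[13,71/3] -> hit [13,58/3], descend [4, 12]
      N4 x:[38/3,16] y:[10,28] z:[13,65/3] -> hit [13,16] leaf, test {P6(miss), P9(miss)}
      N12 x:[13,58/3] y:[4,25] z:[22,71/3] -> miss, prune

9 AABB tests over nodes [0, 1, 2, 7, 5, 10, 9, 4, 12]; 2 leaves entered; closest miss.

== RESULT ==
2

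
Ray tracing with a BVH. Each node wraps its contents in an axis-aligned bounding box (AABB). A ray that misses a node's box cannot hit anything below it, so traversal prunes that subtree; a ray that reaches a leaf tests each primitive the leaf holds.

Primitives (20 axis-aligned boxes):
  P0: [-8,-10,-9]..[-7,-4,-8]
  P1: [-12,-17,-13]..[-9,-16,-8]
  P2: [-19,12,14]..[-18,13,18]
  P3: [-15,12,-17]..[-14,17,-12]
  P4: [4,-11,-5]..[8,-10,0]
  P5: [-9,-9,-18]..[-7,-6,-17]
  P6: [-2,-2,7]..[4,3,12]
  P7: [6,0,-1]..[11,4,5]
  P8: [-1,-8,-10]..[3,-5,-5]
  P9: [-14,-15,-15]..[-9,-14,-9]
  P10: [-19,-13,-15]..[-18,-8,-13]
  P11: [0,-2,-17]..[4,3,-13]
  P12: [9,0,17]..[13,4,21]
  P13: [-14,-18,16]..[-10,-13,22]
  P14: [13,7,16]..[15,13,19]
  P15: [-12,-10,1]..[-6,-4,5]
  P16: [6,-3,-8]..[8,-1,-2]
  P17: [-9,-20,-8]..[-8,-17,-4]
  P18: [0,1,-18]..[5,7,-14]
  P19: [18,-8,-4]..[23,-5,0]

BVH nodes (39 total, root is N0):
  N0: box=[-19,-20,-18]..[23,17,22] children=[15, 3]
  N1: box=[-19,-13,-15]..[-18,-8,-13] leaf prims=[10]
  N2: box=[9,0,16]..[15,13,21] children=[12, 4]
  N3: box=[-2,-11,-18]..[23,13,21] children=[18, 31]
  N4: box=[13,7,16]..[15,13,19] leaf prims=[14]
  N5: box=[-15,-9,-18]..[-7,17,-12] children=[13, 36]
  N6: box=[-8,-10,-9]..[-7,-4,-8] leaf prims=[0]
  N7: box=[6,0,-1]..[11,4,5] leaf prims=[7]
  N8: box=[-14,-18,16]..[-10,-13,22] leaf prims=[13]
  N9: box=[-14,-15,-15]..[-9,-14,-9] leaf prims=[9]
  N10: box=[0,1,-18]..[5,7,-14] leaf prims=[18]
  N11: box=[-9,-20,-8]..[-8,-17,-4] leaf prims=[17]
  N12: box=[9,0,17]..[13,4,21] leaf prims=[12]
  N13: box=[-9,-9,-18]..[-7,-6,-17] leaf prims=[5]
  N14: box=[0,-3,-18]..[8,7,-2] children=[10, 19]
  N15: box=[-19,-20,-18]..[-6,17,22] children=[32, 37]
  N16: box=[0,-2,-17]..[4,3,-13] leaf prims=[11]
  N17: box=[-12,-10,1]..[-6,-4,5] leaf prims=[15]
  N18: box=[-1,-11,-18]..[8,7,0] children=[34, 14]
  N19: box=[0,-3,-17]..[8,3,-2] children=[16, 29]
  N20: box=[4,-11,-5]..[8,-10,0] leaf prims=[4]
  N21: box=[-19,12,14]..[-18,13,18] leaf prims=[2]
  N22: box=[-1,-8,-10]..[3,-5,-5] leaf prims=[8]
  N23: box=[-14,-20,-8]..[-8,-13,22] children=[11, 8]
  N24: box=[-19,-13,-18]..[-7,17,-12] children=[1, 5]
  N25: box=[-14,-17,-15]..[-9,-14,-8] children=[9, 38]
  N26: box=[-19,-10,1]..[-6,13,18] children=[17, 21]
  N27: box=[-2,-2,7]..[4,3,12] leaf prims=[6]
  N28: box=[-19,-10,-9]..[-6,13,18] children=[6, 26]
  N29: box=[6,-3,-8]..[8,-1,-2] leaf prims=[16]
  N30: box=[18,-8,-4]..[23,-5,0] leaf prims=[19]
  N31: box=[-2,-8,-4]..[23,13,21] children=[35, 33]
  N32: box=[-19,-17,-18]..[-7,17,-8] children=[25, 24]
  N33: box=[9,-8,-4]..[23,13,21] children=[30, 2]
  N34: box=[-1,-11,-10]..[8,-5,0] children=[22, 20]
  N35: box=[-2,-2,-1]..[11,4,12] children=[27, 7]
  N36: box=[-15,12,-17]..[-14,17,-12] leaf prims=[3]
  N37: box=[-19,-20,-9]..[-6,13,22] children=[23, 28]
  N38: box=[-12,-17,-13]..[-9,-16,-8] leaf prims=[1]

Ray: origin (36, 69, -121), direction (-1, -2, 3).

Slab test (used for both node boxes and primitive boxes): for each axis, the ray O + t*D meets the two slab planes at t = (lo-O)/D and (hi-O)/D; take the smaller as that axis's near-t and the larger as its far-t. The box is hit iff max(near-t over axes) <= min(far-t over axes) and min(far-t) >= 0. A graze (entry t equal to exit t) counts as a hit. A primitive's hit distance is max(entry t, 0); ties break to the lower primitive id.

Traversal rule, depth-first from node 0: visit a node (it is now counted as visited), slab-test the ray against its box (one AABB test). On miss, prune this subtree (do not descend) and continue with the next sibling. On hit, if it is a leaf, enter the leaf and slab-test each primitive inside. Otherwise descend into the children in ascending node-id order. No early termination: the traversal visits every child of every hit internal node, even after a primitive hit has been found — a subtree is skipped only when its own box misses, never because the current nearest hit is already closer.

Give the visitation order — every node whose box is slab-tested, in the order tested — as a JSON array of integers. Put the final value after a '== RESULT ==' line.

Trace the traversal:
N0 x:[13,55] y:[26,89/2] z:[103/3,143/3] -> hit [103/3,89/2], descend [3, 15]
  N3 x:[13,38] y:[28,40] z:[103/3,142/3] -> hit [103/3,38], descend [18, 31]
    N18 x:[28,37] y:[31,40] z:[103/3,121/3] -> hit [103/3,37], descend [14, 34]
      N14 x:[28,36] y:[31,36] z:[103/3,119/3] -> hit [103/3,36], descend [10, 19]
        N10 x:[31,36] y:[31,34] z:[103/3,107/3] -> miss, prune
        N19 x:[28,36] y:[33,36] z:[104/3,119/3] -> hit [104/3,36], descend [16, 29]
          N16 x:[32,36] y:[33,71/2] z:[104/3,36] -> hit [104/3,71/2] leaf, test {P11@t=104/3}
          N29 x:[28,30] y:[35,36] z:[113/3,119/3] -> miss, prune
      N34 x:[28,37] y:[37,40] z:[37,121/3] -> hit [37,37], descend [20, 22]
        N20 x:[28,32] y:[79/2,40] z:[116/3,121/3] -> miss, prune
        N22 x:[33,37] y:[37,77/2] z:[37,116/3] -> hit [37,37] leaf, test {P8@t=37}
    N31 x:[13,38] y:[28,77/2] z:[39,142/3] -> miss, prune
  N15 x:[42,55] y:[26,89/2] z:[103/3,143/3] -> hit [42,89/2], descend [32, 37]
    N32 x:[43,55] y:[26,43] z:[103/3,113/3] -> miss, prune
    N37 x:[42,55] y:[28,89/2] z:[112/3,143/3] -> hit [42,89/2], descend [23, 28]
      N23 x:[44,50] y:[41,89/2] z:[113/3,143/3] -> hit [44,89/2], descend [8, 11]
        N8 x:[46,50] y:[41,87/2] z:[137/3,143/3] -> miss, prune
        N11 x:[44,45] y:[43,89/2] z:[113/3,39] -> miss, prune
      N28 x:[42,55] y:[28,79/2] z:[112/3,139/3] -> miss, prune

Visited [0, 3, 18, 14, 10, 19, 16, 29, 34, 20, 22, 31, 15, 32, 37, 23, 8, 11, 28]. Tests: 19 box, 2 leaf. Nearest: P11.

== RESULT ==
[0, 3, 18, 14, 10, 19, 16, 29, 34, 20, 22, 31, 15, 32, 37, 23, 8, 11, 28]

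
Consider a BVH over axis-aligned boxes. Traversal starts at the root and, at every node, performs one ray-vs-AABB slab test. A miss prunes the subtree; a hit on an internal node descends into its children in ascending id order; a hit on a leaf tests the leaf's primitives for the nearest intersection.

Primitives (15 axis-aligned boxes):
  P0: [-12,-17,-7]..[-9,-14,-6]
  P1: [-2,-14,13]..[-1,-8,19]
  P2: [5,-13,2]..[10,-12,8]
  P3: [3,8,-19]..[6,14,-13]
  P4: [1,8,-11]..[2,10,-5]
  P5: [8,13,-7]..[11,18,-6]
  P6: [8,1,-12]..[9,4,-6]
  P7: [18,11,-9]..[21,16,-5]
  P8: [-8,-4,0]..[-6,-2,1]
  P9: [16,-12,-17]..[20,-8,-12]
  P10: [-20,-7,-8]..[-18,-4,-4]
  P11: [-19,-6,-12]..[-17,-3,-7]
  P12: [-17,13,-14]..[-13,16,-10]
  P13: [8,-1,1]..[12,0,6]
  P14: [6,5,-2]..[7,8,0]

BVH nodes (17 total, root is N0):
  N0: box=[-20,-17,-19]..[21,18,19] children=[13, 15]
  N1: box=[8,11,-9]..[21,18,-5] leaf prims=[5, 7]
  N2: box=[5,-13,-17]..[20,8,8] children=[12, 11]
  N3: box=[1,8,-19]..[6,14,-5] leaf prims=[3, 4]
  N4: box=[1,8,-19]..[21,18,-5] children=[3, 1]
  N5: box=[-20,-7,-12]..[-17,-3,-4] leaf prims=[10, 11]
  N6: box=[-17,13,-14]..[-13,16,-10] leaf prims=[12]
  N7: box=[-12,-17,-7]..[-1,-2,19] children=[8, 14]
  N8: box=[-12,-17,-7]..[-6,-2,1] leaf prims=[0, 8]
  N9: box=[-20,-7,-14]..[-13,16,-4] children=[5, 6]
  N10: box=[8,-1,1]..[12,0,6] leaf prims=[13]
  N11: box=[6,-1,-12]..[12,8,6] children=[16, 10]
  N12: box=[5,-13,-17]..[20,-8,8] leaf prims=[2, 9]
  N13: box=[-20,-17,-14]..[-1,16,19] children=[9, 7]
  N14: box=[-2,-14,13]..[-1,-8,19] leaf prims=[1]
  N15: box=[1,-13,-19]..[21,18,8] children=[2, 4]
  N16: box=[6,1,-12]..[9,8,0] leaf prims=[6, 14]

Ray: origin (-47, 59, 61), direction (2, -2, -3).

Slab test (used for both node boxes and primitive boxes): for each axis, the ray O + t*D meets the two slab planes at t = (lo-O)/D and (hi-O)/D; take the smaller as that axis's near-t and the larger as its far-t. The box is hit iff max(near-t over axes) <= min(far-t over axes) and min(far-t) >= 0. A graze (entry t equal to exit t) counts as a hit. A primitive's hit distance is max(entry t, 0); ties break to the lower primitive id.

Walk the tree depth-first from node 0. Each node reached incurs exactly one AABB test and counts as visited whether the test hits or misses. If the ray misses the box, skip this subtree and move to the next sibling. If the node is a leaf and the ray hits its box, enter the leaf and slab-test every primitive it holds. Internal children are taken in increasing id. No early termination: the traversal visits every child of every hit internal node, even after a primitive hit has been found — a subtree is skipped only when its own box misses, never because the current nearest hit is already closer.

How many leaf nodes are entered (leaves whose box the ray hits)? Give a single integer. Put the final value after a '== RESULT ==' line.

Traverse from the root:
N0 x:[27/2,34] y:[41/2,38] z:[14,80/3] -> hit [41/2,80/3], descend [13, 15]
  N13 x:[27/2,23] y:[43/2,38] z:[14,25] -> hit [43/2,23], descend [7, 9]
    N7 x:[35/2,23] y:[61/2,38] z:[14,68/3] -> miss, prune
    N9 x:[27/2,17] y:[43/2,33] z:[65/3,25] -> miss, prune
  N15 x:[24,34] y:[41/2,36] z:[53/3,80/3] -> hit [24,80/3], descend [2, 4]
    N2 x:[26,67/2] y:[51/2,36] z:[53/3,26] -> hit [26,26], descend [11, 12]
      N11 x:[53/2,59/2] y:[51/2,30] z:[55/3,73/3] -> miss, prune
      N12 x:[26,67/2] y:[67/2,36] z:[53/3,26] -> miss, prune
    N4 x:[24,34] y:[41/2,51/2] z:[22,80/3] -> hit [24,51/2], descend [1, 3]
      N1 x:[55/2,34] y:[41/2,24] z:[22,70/3] -> miss, prune
      N3 x:[24,53/2] y:[45/2,51/2] z:[22,80/3] -> hit [24,51/2] leaf, test {P3@t=25, P4(miss)}

Summary -> nodes [0, 13, 7, 9, 15, 2, 11, 12, 4, 1, 3]; box-tests=11; leaf-entries=1; first=P3

== RESULT ==
1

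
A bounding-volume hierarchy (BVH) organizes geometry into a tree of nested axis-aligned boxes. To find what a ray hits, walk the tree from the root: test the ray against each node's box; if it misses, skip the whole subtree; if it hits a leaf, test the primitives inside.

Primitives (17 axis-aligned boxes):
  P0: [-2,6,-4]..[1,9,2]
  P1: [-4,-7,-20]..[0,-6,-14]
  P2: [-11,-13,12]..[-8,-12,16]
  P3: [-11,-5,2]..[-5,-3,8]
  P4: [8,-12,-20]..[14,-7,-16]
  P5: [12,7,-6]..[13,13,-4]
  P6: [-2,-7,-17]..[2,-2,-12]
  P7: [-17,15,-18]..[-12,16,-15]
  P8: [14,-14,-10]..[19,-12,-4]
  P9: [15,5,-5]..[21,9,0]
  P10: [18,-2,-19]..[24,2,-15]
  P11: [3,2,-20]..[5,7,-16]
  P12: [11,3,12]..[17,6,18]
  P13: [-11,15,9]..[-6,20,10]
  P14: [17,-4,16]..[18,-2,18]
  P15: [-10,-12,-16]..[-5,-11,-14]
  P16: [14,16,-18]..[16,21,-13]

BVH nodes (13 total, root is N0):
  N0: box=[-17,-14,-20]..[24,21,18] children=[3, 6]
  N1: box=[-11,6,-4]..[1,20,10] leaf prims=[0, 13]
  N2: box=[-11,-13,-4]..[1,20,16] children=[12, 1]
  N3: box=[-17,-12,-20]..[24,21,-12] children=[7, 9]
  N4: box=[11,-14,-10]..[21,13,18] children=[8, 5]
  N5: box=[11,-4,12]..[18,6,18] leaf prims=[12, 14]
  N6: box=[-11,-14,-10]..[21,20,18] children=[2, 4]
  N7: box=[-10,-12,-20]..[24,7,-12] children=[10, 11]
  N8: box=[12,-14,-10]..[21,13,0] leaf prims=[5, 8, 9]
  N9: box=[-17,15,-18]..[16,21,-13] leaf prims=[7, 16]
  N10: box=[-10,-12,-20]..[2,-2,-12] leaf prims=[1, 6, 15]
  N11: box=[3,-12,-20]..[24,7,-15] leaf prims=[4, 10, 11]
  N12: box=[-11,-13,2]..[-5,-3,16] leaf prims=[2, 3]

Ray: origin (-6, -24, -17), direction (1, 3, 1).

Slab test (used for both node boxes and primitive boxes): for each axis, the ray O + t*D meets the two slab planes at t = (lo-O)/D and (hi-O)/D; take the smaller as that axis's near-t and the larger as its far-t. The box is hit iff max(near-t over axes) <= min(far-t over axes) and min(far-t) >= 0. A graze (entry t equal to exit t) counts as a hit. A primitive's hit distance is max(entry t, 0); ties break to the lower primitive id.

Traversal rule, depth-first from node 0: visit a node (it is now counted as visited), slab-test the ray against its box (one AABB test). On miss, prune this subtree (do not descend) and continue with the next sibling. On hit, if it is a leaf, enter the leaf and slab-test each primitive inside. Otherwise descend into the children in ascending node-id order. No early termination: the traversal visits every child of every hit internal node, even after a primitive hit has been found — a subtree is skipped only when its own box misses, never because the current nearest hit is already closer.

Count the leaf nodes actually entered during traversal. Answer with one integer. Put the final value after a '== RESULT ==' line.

Trace the traversal:
N0 x:[-11,30] y:[10/3,15] z:[-3,35] -> hit [10/3,15], descend [3, 6]
  N3 x:[-11,30] y:[4,15] z:[-3,5] -> hit [4,5], descend [7, 9]
    N7 x:[-4,30] y:[4,31/3] z:[-3,5] -> hit [4,5], descend [10, 11]
      N10 x:[-4,8] y:[4,22/3] z:[-3,5] -> hit [4,5] leaf, test {P1(miss), P6(miss), P15(miss)}
      N11 x:[9,30] y:[4,31/3] z:[-3,2] -> miss, prune
    N9 x:[-11,22] y:[13,15] z:[-1,4] -> miss, prune
  N6 x:[-5,27] y:[10/3,44/3] z:[7,35] -> hit [7,44/3], descend [2, 4]
    N2 x:[-5,7] y:[11/3,44/3] z:[13,33] -> miss, prune
    N4 x:[17,27] y:[10/3,37/3] z:[7,35] -> miss, prune

Summary -> nodes [0, 3, 7, 10, 11, 9, 6, 2, 4]; box-tests=9; leaf-entries=1; first=miss

== RESULT ==
1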